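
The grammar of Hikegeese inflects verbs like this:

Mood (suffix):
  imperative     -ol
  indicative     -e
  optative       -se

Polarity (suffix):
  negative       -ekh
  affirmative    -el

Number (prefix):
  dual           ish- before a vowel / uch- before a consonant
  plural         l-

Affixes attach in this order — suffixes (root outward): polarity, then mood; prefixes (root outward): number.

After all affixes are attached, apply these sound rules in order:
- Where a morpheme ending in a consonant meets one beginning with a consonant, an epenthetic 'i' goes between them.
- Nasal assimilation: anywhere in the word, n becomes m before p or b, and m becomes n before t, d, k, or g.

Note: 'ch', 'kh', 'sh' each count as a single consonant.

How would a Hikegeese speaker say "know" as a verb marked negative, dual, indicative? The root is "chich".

Attach polarity negative -ekh → chichekh.
Attach number dual uch- (before consonant 'ch') → uchchichekh.
Attach mood indicative -e → uchchichekhe.
Apply epenthesis: uchchichekhe → uchichichekhe.
Nasal assimilation: no change.

uchichichekhe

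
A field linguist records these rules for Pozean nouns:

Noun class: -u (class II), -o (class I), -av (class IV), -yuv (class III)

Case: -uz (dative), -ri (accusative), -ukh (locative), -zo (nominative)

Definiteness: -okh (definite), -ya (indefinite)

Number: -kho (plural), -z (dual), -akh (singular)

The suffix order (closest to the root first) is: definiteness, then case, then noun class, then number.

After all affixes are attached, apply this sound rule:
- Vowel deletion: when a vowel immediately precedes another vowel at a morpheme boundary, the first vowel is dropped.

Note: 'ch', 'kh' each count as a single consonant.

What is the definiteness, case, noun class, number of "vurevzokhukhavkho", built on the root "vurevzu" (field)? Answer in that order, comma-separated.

definite, locative, class IV, plural

Segment: vurevzu-okh-ukh-av-kho.
definiteness: -okh → definite.
case: -ukh → locative.
noun class: -av → class IV.
number: -kho → plural.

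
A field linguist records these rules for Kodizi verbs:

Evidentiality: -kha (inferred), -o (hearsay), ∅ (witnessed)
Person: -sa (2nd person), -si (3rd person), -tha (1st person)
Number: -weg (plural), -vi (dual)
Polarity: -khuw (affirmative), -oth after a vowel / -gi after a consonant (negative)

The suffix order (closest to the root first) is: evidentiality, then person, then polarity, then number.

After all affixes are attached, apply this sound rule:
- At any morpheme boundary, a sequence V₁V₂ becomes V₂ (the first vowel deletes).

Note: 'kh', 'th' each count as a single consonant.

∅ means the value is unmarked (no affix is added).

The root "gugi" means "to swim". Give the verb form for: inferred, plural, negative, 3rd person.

gugikhasothweg

Attach evidentiality inferred -kha → gugikha.
Attach person 3rd person -si → gugikhasi.
Attach polarity negative -oth (after vowel 'i') → gugikhasioth.
Attach number plural -weg → gugikhasiothweg.
Apply vowel deletion: gugikhasiothweg → gugikhasothweg.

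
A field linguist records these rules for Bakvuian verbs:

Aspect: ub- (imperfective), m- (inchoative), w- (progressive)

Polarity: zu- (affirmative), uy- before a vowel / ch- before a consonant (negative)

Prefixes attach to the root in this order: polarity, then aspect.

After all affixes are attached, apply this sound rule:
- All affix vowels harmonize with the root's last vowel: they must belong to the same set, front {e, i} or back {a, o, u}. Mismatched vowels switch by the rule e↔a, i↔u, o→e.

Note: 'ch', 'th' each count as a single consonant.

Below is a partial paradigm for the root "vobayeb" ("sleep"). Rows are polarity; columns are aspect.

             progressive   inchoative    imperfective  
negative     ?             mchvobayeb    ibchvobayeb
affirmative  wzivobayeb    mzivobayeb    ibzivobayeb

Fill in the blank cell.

wchvobayeb

Attach polarity negative ch- (before consonant 'v') → chvobayeb.
Attach aspect progressive w- → wchvobayeb.
Vowel harmony: no change.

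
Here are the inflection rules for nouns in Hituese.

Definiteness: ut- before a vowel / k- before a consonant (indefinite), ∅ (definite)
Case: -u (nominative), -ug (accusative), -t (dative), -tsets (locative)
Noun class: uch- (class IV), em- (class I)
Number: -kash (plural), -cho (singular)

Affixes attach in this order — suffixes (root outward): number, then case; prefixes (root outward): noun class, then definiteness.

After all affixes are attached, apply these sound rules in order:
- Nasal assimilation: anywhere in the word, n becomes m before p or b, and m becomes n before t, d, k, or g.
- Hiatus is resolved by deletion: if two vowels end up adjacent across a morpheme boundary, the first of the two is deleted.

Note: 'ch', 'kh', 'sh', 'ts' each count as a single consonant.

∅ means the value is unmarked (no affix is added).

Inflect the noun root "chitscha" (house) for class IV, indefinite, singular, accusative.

utuchchitschachug

Attach noun class class IV uch- → uchchitscha.
Attach definiteness indefinite ut- (before vowel 'u') → utuchchitscha.
Attach number singular -cho → utuchchitschacho.
Attach case accusative -ug → utuchchitschachoug.
Nasal assimilation: no change.
Apply vowel deletion: utuchchitschachoug → utuchchitschachug.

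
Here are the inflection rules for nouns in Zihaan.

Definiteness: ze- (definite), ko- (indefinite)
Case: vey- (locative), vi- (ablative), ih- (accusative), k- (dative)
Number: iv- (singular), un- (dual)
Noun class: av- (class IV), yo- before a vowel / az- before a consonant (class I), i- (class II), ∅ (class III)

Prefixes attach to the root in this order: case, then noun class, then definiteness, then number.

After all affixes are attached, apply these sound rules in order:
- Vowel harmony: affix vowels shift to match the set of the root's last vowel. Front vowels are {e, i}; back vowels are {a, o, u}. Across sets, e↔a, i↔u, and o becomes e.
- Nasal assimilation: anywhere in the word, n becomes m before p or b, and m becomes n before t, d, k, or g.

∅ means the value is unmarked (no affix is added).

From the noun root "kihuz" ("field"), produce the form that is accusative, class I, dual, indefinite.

Attach case accusative ih- → ihkihuz.
Attach noun class class I yo- (before vowel 'i') → yoihkihuz.
Attach definiteness indefinite ko- → koyoihkihuz.
Attach number dual un- → unkoyoihkihuz.
Apply vowel harmony: unkoyoihkihuz → unkoyouhkihuz.
Nasal assimilation: no change.

unkoyouhkihuz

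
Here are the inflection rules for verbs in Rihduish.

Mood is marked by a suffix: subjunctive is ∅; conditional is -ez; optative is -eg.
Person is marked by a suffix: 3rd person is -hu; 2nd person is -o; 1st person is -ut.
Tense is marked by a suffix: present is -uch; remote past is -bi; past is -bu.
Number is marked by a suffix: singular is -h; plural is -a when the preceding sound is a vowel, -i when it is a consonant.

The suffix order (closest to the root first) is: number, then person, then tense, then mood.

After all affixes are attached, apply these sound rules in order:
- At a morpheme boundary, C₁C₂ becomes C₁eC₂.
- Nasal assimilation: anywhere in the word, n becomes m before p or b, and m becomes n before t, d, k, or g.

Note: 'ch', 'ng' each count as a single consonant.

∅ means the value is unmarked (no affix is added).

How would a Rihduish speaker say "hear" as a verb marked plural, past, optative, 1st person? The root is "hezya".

Attach number plural -a (after vowel 'a') → hezyaa.
Attach person 1st person -ut → hezyaaut.
Attach tense past -bu → hezyaautbu.
Attach mood optative -eg → hezyaautbueg.
Apply epenthesis: hezyaautbueg → hezyaautebueg.
Nasal assimilation: no change.

hezyaautebueg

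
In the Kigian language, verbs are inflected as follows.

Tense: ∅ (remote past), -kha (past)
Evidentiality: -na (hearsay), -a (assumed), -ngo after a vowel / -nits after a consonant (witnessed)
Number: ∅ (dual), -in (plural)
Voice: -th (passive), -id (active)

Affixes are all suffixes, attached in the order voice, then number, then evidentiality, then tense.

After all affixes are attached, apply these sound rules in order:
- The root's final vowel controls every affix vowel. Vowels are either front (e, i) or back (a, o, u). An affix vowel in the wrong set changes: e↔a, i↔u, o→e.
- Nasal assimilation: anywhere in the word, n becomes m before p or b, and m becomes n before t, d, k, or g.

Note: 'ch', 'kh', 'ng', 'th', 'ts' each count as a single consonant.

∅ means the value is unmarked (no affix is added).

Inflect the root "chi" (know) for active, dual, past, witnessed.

chiidnitskhe

Attach voice active -id → chiid.
number = dual: zero marking, form stays chiid.
Attach evidentiality witnessed -nits (after consonant 'd') → chiidnits.
Attach tense past -kha → chiidnitskha.
Apply vowel harmony: chiidnitskha → chiidnitskhe.
Nasal assimilation: no change.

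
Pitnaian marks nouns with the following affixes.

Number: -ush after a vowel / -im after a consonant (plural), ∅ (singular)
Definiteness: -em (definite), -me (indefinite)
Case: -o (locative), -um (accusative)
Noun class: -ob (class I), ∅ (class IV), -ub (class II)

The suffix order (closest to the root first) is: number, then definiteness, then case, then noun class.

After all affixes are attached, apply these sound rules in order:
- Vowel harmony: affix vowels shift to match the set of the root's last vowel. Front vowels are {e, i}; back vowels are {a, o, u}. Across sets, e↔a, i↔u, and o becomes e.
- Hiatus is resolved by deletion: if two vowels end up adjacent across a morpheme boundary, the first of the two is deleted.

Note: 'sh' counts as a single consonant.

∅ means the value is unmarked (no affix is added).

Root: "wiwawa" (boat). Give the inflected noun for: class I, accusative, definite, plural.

Attach number plural -ush (after vowel 'a') → wiwawaush.
Attach definiteness definite -em → wiwawaushem.
Attach case accusative -um → wiwawaushemum.
Attach noun class class I -ob → wiwawaushemumob.
Apply vowel harmony: wiwawaushemumob → wiwawaushamumob.
Apply vowel deletion: wiwawaushamumob → wiwawushamumob.

wiwawushamumob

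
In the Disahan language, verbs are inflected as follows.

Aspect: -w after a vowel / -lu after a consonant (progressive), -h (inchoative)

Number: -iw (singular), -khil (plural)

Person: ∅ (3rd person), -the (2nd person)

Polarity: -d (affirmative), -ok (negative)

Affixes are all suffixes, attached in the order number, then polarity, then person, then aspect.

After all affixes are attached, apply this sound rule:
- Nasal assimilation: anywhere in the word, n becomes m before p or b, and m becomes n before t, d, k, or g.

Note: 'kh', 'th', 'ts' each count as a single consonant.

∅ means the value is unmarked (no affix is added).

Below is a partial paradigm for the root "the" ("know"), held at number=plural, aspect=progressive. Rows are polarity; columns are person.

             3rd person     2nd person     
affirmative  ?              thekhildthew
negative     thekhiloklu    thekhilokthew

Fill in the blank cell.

Attach number plural -khil → thekhil.
Attach polarity affirmative -d → thekhild.
person = 3rd person: zero marking, form stays thekhild.
Attach aspect progressive -lu (after consonant 'd') → thekhildlu.
Nasal assimilation: no change.

thekhildlu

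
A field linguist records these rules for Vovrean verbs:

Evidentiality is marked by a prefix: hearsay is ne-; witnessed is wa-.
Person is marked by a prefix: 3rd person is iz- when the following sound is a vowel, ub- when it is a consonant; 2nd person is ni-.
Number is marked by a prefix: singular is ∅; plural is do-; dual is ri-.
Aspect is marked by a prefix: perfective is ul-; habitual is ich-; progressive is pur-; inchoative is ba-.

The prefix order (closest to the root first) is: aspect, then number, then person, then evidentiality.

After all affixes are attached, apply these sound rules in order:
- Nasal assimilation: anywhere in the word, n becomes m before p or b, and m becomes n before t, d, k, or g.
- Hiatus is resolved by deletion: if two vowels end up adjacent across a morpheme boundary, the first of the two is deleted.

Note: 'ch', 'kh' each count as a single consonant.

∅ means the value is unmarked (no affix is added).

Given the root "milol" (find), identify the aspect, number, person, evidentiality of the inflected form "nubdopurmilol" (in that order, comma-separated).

progressive, plural, 3rd person, hearsay

Segment: ne-ub-do-pur-milol.
aspect: pur- → progressive.
number: do- → plural.
person: iz/ub- → 3rd person.
evidentiality: ne- → hearsay.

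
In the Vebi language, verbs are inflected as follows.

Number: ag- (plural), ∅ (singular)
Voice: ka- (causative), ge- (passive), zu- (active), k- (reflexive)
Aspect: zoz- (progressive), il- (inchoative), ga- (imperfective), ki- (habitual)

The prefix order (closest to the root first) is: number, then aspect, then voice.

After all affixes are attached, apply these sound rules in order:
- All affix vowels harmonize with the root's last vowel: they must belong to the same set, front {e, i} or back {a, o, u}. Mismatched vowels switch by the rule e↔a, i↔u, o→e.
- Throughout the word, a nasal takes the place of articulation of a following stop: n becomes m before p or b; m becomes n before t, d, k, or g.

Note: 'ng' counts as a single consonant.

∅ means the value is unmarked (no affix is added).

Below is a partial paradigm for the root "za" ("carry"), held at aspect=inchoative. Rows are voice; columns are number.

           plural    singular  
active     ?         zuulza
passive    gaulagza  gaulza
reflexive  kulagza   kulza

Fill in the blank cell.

zuulagza

Attach number plural ag- → agza.
Attach aspect inchoative il- → ilagza.
Attach voice active zu- → zuilagza.
Apply vowel harmony: zuilagza → zuulagza.
Nasal assimilation: no change.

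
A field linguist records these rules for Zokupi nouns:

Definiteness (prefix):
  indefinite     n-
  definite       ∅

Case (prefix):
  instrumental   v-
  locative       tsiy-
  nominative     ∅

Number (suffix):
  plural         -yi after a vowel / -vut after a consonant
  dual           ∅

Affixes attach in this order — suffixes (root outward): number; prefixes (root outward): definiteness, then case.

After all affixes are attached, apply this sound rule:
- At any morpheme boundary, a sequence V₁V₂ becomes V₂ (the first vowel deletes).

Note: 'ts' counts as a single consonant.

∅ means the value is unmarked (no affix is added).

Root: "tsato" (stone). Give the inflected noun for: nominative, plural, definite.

Attach number plural -yi (after vowel 'o') → tsatoyi.
definiteness = definite: zero marking, form stays tsatoyi.
case = nominative: zero marking, form stays tsatoyi.
Vowel deletion: no change.

tsatoyi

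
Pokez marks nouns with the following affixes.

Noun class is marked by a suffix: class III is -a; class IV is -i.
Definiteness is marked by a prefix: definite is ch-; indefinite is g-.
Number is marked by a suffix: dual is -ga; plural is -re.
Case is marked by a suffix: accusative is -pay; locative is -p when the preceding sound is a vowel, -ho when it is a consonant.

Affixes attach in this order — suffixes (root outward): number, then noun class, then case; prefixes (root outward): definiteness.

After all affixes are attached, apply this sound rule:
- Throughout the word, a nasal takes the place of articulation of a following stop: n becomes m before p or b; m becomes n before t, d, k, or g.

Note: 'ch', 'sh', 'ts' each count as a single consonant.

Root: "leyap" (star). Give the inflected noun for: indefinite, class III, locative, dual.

Attach definiteness indefinite g- → gleyap.
Attach number dual -ga → gleyapga.
Attach noun class class III -a → gleyapgaa.
Attach case locative -p (after vowel 'a') → gleyapgaap.
Nasal assimilation: no change.

gleyapgaap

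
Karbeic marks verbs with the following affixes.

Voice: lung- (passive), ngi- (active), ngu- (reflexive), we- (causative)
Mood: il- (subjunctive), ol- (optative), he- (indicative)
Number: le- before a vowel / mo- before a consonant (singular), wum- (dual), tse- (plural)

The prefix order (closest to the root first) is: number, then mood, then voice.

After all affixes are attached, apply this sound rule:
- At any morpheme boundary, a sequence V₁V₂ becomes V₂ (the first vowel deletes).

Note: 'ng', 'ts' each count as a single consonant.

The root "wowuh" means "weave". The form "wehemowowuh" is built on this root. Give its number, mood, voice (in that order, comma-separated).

singular, indicative, causative

Segment: we-he-mo-wowuh.
number: le/mo- → singular.
mood: he- → indicative.
voice: we- → causative.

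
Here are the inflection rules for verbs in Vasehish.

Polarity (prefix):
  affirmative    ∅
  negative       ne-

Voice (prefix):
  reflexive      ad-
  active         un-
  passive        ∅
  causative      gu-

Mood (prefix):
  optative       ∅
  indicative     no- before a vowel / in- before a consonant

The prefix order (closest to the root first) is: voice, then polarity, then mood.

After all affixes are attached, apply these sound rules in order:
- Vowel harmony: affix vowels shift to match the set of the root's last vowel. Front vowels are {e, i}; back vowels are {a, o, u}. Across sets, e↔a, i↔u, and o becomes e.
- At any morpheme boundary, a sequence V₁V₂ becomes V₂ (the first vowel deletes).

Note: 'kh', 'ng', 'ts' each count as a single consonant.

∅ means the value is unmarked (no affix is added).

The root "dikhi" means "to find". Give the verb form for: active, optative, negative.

nindikhi

Attach voice active un- → undikhi.
Attach polarity negative ne- → neundikhi.
mood = optative: zero marking, form stays neundikhi.
Apply vowel harmony: neundikhi → neindikhi.
Apply vowel deletion: neindikhi → nindikhi.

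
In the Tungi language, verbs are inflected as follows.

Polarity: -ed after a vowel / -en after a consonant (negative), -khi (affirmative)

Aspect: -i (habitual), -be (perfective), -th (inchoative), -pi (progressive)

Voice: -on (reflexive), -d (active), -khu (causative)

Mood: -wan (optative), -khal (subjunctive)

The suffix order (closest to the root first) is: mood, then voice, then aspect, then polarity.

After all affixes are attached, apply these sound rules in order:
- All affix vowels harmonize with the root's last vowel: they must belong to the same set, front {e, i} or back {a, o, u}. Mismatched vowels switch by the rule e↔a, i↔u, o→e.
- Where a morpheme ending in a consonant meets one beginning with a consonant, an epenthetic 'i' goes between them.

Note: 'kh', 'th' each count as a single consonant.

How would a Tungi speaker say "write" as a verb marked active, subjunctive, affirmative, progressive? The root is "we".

wekhelidipikhi

Attach mood subjunctive -khal → wekhal.
Attach voice active -d → wekhald.
Attach aspect progressive -pi → wekhaldpi.
Attach polarity affirmative -khi → wekhaldpikhi.
Apply vowel harmony: wekhaldpikhi → wekheldpikhi.
Apply epenthesis: wekheldpikhi → wekhelidipikhi.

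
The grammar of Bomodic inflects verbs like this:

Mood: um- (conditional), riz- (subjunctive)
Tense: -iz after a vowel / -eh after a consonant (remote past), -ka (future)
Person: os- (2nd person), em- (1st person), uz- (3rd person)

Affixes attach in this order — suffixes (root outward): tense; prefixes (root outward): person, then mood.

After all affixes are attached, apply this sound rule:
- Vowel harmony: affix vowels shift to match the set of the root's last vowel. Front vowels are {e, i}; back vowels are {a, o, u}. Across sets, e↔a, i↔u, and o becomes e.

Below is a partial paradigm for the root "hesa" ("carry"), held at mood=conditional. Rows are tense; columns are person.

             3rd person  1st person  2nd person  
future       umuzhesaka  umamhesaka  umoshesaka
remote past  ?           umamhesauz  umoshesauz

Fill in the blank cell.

Attach tense remote past -iz (after vowel 'a') → hesaiz.
Attach person 3rd person uz- → uzhesaiz.
Attach mood conditional um- → umuzhesaiz.
Apply vowel harmony: umuzhesaiz → umuzhesauz.

umuzhesauz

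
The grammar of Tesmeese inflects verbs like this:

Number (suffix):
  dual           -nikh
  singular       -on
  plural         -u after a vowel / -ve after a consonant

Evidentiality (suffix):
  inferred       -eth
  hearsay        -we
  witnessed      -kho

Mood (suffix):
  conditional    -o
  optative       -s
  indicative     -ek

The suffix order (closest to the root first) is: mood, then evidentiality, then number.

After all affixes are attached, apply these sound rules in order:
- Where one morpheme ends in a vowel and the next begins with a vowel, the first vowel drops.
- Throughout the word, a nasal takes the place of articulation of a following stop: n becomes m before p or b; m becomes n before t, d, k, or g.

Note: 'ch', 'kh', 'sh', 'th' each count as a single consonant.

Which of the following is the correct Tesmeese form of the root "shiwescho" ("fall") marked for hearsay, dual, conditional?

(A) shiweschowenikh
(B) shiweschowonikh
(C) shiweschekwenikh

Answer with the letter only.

Attach mood conditional -o → shiweschoo.
Attach evidentiality hearsay -we → shiweschoowe.
Attach number dual -nikh → shiweschoowenikh.
Apply vowel deletion: shiweschoowenikh → shiweschowenikh.
Nasal assimilation: no change.
So the correct form is shiweschowenikh, option (A).
(B) shiweschowonikh is wrong: it has the affixes in the wrong order.
(C) shiweschekwenikh is wrong: it uses indicative instead of conditional for mood.

A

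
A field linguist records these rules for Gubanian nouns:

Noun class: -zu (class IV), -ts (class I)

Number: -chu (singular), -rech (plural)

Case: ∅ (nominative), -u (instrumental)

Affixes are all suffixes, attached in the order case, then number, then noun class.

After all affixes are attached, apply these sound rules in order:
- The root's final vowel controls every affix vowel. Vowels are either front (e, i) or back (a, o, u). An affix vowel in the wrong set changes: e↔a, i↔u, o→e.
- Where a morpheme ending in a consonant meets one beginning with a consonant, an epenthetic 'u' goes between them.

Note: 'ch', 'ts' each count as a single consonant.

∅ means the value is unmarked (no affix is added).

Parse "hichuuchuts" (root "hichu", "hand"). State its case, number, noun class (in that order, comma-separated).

Segment: hichu-u-chu-ts.
case: -u → instrumental.
number: -chu → singular.
noun class: -ts → class I.

instrumental, singular, class I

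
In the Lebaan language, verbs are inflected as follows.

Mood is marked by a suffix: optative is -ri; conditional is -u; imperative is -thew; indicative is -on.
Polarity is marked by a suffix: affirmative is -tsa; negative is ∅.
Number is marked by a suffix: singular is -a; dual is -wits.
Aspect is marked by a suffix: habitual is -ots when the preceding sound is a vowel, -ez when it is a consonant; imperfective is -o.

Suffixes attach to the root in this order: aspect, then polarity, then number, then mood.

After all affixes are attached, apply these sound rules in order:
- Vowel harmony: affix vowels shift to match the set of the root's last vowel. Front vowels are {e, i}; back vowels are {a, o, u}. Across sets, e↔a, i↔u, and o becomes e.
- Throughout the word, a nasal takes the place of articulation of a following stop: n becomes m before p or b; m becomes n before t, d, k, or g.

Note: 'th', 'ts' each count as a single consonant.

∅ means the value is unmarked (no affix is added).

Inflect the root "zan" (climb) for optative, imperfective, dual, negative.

zanowutsru

Attach aspect imperfective -o → zano.
polarity = negative: zero marking, form stays zano.
Attach number dual -wits → zanowits.
Attach mood optative -ri → zanowitsri.
Apply vowel harmony: zanowitsri → zanowutsru.
Nasal assimilation: no change.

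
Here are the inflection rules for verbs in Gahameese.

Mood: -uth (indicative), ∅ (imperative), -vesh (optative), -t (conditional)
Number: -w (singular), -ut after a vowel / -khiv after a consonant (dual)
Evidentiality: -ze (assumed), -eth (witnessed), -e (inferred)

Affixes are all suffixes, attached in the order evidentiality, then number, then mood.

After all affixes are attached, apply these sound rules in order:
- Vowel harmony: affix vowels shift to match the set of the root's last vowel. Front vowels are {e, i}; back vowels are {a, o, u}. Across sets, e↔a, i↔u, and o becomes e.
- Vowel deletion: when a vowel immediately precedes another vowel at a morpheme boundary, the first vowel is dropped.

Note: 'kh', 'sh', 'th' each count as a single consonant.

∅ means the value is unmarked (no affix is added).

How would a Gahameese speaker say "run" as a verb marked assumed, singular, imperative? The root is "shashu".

Attach evidentiality assumed -ze → shashuze.
Attach number singular -w → shashuzew.
mood = imperative: zero marking, form stays shashuzew.
Apply vowel harmony: shashuzew → shashuzaw.
Vowel deletion: no change.

shashuzaw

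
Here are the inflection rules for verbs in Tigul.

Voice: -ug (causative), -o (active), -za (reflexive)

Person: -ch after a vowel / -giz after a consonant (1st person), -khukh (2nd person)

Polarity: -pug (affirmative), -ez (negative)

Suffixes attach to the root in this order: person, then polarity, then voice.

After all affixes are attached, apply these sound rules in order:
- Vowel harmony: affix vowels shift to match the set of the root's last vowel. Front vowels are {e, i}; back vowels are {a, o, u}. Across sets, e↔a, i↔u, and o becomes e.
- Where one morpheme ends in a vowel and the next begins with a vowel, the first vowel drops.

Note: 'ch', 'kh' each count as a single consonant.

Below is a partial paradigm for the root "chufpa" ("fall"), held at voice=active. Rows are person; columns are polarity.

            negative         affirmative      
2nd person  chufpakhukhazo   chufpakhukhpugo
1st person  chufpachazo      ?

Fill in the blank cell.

chufpachpugo

Attach person 1st person -ch (after vowel 'a') → chufpach.
Attach polarity affirmative -pug → chufpachpug.
Attach voice active -o → chufpachpugo.
Vowel harmony: no change.
Vowel deletion: no change.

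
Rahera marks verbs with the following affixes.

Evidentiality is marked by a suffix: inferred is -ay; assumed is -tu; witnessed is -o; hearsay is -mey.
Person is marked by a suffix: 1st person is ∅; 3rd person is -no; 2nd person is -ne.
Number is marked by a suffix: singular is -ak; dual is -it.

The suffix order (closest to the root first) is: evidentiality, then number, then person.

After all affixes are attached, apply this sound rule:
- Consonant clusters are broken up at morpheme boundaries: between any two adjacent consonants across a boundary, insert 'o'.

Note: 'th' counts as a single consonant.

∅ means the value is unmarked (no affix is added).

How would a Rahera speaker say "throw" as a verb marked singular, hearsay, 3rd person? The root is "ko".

Attach evidentiality hearsay -mey → komey.
Attach number singular -ak → komeyak.
Attach person 3rd person -no → komeyakno.
Apply epenthesis: komeyakno → komeyakono.

komeyakono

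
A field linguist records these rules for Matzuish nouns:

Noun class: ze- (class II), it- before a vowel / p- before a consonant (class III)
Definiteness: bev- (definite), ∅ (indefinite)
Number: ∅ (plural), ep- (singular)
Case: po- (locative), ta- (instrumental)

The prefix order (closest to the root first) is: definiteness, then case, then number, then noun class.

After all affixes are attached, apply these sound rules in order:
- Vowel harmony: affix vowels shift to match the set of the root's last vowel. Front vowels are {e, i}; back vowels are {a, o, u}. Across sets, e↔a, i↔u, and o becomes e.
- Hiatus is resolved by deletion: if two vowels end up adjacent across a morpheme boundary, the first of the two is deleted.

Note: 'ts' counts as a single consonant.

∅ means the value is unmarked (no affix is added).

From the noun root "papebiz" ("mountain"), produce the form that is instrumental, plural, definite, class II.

Attach definiteness definite bev- → bevpapebiz.
Attach case instrumental ta- → tabevpapebiz.
number = plural: zero marking, form stays tabevpapebiz.
Attach noun class class II ze- → zetabevpapebiz.
Apply vowel harmony: zetabevpapebiz → zetebevpapebiz.
Vowel deletion: no change.

zetebevpapebiz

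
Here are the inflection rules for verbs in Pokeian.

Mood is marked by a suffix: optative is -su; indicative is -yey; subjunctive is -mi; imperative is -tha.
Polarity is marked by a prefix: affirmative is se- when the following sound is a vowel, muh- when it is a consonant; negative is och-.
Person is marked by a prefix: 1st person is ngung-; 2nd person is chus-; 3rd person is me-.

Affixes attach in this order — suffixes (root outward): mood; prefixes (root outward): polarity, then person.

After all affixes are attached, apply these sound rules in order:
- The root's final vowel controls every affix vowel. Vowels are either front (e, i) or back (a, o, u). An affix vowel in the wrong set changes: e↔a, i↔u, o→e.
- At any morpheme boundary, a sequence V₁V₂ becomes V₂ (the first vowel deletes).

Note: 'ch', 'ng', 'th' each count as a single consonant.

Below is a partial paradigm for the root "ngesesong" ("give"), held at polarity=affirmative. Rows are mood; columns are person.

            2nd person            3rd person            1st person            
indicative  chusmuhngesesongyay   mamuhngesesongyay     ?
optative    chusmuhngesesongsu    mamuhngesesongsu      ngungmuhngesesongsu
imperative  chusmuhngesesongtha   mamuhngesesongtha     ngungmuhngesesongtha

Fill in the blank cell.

Attach polarity affirmative muh- (before consonant 'ng') → muhngesesong.
Attach person 1st person ngung- → ngungmuhngesesong.
Attach mood indicative -yey → ngungmuhngesesongyey.
Apply vowel harmony: ngungmuhngesesongyey → ngungmuhngesesongyay.
Vowel deletion: no change.

ngungmuhngesesongyay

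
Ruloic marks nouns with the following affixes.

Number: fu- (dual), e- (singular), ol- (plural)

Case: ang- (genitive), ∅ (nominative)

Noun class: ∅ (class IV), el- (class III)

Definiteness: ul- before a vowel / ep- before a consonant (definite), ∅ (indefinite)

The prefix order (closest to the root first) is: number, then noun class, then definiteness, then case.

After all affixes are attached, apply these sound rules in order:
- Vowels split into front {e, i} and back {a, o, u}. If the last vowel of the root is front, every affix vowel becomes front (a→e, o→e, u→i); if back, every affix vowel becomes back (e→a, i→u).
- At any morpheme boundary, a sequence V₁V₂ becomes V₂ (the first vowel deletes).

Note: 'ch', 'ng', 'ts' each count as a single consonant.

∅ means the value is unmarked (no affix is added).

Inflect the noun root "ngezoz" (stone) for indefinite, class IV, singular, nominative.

angezoz

Attach number singular e- → engezoz.
noun class = class IV: zero marking, form stays engezoz.
definiteness = indefinite: zero marking, form stays engezoz.
case = nominative: zero marking, form stays engezoz.
Apply vowel harmony: engezoz → angezoz.
Vowel deletion: no change.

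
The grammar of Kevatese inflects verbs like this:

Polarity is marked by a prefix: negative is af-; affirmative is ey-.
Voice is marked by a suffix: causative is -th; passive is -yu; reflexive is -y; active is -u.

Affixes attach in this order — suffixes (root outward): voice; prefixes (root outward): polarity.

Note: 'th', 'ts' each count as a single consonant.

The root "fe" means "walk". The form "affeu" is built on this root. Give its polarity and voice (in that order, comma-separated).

Segment: af-fe-u.
polarity: af- → negative.
voice: -u → active.

negative, active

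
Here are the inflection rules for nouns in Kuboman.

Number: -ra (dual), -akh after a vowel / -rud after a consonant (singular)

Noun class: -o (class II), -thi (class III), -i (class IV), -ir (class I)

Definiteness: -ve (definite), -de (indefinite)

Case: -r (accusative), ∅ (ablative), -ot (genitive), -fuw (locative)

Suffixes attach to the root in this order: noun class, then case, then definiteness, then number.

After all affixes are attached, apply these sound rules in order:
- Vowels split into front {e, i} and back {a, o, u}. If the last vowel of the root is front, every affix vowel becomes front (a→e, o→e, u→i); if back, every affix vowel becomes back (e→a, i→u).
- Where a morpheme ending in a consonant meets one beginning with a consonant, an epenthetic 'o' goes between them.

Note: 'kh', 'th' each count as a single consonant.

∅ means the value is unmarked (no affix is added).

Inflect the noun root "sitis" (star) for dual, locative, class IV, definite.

sitisifiwovere

Attach noun class class IV -i → sitisi.
Attach case locative -fuw → sitisifuw.
Attach definiteness definite -ve → sitisifuwve.
Attach number dual -ra → sitisifuwvera.
Apply vowel harmony: sitisifuwvera → sitisifiwvere.
Apply epenthesis: sitisifiwvere → sitisifiwovere.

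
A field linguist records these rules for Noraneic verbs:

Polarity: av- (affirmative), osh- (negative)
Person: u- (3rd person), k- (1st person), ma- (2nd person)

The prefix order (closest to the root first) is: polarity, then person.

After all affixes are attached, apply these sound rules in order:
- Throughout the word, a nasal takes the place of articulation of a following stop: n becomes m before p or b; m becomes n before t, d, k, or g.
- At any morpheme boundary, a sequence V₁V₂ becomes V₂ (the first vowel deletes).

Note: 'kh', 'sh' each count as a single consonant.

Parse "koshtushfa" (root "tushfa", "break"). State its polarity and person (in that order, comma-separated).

Segment: k-osh-tushfa.
polarity: osh- → negative.
person: k- → 1st person.

negative, 1st person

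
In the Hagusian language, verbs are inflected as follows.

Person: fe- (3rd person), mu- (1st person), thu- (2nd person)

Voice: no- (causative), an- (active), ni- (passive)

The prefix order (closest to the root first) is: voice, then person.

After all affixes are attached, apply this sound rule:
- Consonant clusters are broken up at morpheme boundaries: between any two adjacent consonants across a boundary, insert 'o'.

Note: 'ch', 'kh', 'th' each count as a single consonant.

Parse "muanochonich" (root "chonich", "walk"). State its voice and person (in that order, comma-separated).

active, 1st person

Segment: mu-an-chonich.
voice: an- → active.
person: mu- → 1st person.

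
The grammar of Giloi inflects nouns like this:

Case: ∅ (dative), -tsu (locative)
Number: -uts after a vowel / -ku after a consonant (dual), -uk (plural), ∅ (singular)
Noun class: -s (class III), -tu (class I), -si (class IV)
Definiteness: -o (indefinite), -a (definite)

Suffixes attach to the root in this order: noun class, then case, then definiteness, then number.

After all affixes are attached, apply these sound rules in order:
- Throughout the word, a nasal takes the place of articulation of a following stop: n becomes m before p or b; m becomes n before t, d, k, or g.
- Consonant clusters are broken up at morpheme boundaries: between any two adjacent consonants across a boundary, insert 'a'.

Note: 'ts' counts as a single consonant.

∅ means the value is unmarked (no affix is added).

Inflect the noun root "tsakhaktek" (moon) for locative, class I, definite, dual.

Attach noun class class I -tu → tsakhaktektu.
Attach case locative -tsu → tsakhaktektutsu.
Attach definiteness definite -a → tsakhaktektutsua.
Attach number dual -uts (after vowel 'a') → tsakhaktektutsuauts.
Nasal assimilation: no change.
Apply epenthesis: tsakhaktektutsuauts → tsakhaktekatutsuauts.

tsakhaktekatutsuauts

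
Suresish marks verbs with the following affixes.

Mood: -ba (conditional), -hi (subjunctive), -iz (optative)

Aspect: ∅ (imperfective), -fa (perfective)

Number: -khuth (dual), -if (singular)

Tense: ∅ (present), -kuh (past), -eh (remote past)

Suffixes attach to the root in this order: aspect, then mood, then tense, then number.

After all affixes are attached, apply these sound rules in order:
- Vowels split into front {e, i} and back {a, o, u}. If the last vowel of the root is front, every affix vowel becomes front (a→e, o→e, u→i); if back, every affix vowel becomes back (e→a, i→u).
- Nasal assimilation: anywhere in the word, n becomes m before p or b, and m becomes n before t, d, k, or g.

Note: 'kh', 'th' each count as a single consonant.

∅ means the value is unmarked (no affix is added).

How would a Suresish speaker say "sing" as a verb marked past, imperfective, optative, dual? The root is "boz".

aspect = imperfective: zero marking, form stays boz.
Attach mood optative -iz → boziz.
Attach tense past -kuh → bozizkuh.
Attach number dual -khuth → bozizkuhkhuth.
Apply vowel harmony: bozizkuhkhuth → bozuzkuhkhuth.
Nasal assimilation: no change.

bozuzkuhkhuth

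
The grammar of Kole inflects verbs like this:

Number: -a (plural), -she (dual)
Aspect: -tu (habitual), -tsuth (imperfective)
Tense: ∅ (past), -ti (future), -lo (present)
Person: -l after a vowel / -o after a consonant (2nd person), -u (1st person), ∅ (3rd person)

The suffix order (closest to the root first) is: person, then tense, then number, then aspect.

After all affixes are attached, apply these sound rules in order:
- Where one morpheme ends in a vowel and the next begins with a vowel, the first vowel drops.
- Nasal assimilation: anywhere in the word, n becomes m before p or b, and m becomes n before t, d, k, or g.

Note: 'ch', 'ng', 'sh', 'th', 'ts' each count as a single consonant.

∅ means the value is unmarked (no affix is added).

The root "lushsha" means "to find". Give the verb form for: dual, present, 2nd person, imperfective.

Attach person 2nd person -l (after vowel 'a') → lushshal.
Attach tense present -lo → lushshallo.
Attach number dual -she → lushshalloshe.
Attach aspect imperfective -tsuth → lushshalloshetsuth.
Vowel deletion: no change.
Nasal assimilation: no change.

lushshalloshetsuth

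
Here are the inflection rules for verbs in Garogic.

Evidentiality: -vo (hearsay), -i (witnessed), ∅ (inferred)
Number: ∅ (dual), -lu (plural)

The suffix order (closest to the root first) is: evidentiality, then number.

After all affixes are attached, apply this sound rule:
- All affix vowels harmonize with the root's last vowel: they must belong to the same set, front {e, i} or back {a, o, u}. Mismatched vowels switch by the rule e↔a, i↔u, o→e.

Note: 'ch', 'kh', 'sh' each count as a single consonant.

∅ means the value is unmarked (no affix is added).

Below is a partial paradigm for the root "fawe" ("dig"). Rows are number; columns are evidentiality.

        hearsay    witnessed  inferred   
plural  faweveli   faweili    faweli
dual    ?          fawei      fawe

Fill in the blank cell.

Attach evidentiality hearsay -vo → fawevo.
number = dual: zero marking, form stays fawevo.
Apply vowel harmony: fawevo → faweve.

faweve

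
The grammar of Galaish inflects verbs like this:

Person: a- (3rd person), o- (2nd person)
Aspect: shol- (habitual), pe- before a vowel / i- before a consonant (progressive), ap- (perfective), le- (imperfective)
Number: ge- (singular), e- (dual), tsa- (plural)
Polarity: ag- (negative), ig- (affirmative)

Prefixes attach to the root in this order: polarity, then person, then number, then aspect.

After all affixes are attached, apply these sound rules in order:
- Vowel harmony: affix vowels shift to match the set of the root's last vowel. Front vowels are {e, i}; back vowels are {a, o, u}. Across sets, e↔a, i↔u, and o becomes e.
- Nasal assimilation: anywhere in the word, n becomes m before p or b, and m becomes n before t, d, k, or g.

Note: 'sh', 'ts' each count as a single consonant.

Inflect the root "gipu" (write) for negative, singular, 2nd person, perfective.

apgaoaggipu

Attach polarity negative ag- → aggipu.
Attach person 2nd person o- → oaggipu.
Attach number singular ge- → geoaggipu.
Attach aspect perfective ap- → apgeoaggipu.
Apply vowel harmony: apgeoaggipu → apgaoaggipu.
Nasal assimilation: no change.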